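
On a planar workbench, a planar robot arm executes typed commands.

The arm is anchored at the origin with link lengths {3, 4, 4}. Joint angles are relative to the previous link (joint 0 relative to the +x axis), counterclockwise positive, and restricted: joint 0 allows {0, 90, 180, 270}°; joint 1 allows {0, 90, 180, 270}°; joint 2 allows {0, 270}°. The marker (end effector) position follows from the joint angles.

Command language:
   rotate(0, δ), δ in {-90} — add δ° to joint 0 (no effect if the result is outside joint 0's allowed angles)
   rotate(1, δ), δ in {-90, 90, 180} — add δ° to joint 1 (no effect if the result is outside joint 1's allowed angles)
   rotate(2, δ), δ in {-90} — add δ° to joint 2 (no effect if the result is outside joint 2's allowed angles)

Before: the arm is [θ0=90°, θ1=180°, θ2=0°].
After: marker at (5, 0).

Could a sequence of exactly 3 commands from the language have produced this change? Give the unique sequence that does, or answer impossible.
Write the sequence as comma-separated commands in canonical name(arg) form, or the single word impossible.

begin: [θ0=90°, θ1=180°, θ2=0°]
t=1 rotate(0, -90) ⇒ [θ0=0°, θ1=180°, θ2=0°]
t=2 rotate(0, -90) ⇒ [θ0=270°, θ1=180°, θ2=0°]
t=3 rotate(0, -90) ⇒ [θ0=180°, θ1=180°, θ2=0°]
no other 3-command option fits: unique.

rotate(0, -90), rotate(0, -90), rotate(0, -90)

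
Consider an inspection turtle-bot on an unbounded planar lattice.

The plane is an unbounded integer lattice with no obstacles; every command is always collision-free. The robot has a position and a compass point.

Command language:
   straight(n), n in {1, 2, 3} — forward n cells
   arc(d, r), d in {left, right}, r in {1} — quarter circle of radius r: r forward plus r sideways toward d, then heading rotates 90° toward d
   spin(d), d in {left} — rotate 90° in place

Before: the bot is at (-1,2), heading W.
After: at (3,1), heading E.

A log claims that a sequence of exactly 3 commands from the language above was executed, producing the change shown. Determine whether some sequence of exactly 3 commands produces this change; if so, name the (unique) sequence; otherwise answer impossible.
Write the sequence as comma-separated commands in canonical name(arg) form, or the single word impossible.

spin(left), arc(left, 1), straight(3)

key: cell and facing (now E) both changed — the 3 commands mix motion and turning
initial: at (-1,2), heading W
1. spin(left) → at (-1,2), heading S
2. arc(left, 1) → at (0,1), heading E
3. straight(3) → at (3,1), heading E
no rival 3-sequence matches.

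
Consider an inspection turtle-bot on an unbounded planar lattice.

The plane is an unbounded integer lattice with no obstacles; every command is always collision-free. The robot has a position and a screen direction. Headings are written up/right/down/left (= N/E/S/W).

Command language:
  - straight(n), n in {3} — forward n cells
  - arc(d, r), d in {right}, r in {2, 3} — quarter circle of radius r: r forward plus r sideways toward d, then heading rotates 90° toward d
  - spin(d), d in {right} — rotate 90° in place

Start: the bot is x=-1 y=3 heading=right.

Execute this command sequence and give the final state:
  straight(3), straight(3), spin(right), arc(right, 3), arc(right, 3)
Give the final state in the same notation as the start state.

x=-1 y=3 heading=up

from: x=-1 y=3 heading=right
t=1 straight(3) ⇒ x=2 y=3 heading=right
t=2 straight(3) ⇒ x=5 y=3 heading=right
t=3 spin(right) ⇒ x=5 y=3 heading=down
t=4 arc(right, 3) ⇒ x=2 y=0 heading=left
t=5 arc(right, 3) ⇒ x=-1 y=3 heading=up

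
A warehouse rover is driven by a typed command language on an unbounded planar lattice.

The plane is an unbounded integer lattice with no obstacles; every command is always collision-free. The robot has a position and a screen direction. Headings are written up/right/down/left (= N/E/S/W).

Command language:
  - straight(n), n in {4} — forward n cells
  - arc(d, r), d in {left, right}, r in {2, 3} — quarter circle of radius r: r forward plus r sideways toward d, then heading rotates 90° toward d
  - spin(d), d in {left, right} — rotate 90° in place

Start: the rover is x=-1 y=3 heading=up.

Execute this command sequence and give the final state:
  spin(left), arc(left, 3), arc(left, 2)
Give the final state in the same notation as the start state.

t0: x=-1 y=3 heading=up
step 1 (spin(left)): x=-1 y=3 heading=left
step 2 (arc(left, 3)): x=-4 y=0 heading=down
step 3 (arc(left, 2)): x=-2 y=-2 heading=right

x=-2 y=-2 heading=right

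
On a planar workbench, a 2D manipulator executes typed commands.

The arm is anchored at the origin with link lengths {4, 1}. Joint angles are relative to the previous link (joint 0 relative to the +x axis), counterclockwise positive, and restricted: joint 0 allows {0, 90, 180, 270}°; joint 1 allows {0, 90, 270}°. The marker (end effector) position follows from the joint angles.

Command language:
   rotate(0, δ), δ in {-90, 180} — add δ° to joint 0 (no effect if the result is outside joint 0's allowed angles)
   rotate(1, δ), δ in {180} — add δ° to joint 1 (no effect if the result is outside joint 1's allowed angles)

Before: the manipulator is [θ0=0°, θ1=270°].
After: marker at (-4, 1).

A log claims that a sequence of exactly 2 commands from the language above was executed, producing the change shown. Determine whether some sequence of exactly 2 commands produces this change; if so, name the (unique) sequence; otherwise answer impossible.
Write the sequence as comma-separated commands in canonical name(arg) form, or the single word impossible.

begin: [θ0=0°, θ1=270°]
1. rotate(0, -90) → [θ0=270°, θ1=270°]
2. rotate(0, -90) → [θ0=180°, θ1=270°]
uniquely the one of 9 2-step routes that fits.

rotate(0, -90), rotate(0, -90)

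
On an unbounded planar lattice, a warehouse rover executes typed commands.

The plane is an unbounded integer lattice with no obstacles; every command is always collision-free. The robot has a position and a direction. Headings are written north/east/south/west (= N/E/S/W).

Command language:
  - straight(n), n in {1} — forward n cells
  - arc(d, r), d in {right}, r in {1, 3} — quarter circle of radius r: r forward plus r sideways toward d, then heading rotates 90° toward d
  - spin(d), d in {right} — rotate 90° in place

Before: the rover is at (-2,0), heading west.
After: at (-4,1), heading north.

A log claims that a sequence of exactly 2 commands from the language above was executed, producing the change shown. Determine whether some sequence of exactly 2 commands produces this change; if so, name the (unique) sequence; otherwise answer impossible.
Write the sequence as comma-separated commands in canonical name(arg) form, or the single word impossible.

key: position moved to (-4,1) AND the heading swung to N — translation plus rotation needed
start: at (-2,0), heading west
step 1 (straight(1)): at (-3,0), heading west
step 2 (arc(right, 1)): at (-4,1), heading north
no other 2-command option fits: unique.

straight(1), arc(right, 1)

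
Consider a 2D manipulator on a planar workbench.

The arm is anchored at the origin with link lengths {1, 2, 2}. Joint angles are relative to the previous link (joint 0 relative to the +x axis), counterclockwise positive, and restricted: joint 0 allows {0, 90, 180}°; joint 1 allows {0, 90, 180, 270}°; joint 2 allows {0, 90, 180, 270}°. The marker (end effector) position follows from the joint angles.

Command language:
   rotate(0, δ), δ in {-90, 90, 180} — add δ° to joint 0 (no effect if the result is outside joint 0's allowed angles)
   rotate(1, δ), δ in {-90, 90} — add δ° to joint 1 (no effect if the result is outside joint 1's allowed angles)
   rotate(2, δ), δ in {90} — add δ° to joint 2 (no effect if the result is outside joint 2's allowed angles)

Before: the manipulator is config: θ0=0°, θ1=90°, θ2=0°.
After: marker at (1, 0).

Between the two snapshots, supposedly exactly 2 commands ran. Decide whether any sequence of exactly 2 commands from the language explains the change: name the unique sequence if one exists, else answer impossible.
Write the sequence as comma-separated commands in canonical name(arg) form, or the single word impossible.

begin: config: θ0=0°, θ1=90°, θ2=0°
1. rotate(2, 90) → config: θ0=0°, θ1=90°, θ2=90°
2. rotate(2, 90) → config: θ0=0°, θ1=90°, θ2=180°
no other 2-command option fits: unique.

rotate(2, 90), rotate(2, 90)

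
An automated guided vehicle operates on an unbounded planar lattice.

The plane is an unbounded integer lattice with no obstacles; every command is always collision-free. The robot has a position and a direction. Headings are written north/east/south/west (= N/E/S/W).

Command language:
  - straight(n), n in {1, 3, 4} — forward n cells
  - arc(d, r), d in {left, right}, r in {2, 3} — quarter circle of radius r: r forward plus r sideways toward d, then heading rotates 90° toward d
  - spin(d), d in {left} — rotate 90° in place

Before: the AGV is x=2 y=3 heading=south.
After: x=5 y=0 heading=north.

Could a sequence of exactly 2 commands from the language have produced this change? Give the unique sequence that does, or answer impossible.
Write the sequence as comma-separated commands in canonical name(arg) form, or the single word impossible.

arc(left, 3), spin(left)

key: running spin(left) before arc(left, 3) would end elsewhere — order is forced
start: x=2 y=3 heading=south
[1] after arc(left, 3): x=5 y=0 heading=east
[2] after spin(left): x=5 y=0 heading=north
no other 2-command option fits: unique.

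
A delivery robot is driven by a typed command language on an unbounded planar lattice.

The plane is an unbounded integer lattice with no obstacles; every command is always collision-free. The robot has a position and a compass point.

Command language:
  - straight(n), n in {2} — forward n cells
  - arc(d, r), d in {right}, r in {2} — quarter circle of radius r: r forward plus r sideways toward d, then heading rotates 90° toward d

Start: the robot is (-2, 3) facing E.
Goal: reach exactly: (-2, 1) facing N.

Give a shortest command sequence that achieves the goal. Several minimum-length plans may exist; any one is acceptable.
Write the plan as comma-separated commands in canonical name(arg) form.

straight(2), arc(right, 2), arc(right, 2), arc(right, 2)

begin: (-2, 3) facing E
[1] after straight(2): (0, 3) facing E
[2] after arc(right, 2): (2, 1) facing S
[3] after arc(right, 2): (0, -1) facing W
[4] after arc(right, 2): (-2, 1) facing N
no 3-step plan works, so 4 is optimal.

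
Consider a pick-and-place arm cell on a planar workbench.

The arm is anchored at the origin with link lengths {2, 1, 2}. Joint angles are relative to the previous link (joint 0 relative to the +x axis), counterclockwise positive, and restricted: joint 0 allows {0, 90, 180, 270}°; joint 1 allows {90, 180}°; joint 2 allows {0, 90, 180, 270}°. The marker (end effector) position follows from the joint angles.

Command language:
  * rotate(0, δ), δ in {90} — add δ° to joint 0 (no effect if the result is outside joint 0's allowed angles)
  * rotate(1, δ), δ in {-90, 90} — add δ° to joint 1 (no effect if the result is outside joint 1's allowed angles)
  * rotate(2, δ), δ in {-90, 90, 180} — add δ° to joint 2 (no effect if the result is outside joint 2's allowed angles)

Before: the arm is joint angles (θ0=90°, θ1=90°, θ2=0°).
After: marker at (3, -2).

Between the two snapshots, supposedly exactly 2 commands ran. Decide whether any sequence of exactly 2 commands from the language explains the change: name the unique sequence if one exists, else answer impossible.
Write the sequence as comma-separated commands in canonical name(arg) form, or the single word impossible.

rotate(0, 90), rotate(0, 90)

t0: joint angles (θ0=90°, θ1=90°, θ2=0°)
1. rotate(0, 90) → joint angles (θ0=180°, θ1=90°, θ2=0°)
2. rotate(0, 90) → joint angles (θ0=270°, θ1=90°, θ2=0°)
no other 2-command option fits: unique.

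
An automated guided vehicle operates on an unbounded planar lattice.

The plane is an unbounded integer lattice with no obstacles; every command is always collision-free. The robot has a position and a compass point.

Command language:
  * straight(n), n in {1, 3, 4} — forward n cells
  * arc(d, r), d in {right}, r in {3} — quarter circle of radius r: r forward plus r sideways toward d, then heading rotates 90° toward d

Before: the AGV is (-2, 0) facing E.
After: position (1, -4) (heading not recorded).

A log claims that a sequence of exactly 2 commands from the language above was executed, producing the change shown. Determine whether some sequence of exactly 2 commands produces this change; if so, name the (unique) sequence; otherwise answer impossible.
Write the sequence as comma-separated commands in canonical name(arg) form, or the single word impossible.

arc(right, 3), straight(1)

key: order matters: swapping arc(right, 3) and straight(1) lands elsewhere
start: (-2, 0) facing E
1. arc(right, 3) → (1, -3) facing S
2. straight(1) → (1, -4) facing S
no other 2-command option fits: unique.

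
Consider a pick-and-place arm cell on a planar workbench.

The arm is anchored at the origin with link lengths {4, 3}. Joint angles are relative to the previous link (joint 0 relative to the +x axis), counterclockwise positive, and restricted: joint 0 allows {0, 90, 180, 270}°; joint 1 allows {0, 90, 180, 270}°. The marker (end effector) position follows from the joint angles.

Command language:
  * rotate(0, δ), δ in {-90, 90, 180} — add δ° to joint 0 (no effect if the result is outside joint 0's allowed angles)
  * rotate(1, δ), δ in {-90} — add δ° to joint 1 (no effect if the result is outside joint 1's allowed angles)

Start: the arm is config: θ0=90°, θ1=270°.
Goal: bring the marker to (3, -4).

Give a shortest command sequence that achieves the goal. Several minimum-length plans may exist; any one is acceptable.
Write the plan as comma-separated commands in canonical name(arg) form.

initial: config: θ0=90°, θ1=270°
1. rotate(1, -90) → config: θ0=90°, θ1=180°
2. rotate(1, -90) → config: θ0=90°, θ1=90°
3. rotate(0, 180) → config: θ0=270°, θ1=90°
shorter routes all fall short; 3 is best.

rotate(1, -90), rotate(1, -90), rotate(0, 180)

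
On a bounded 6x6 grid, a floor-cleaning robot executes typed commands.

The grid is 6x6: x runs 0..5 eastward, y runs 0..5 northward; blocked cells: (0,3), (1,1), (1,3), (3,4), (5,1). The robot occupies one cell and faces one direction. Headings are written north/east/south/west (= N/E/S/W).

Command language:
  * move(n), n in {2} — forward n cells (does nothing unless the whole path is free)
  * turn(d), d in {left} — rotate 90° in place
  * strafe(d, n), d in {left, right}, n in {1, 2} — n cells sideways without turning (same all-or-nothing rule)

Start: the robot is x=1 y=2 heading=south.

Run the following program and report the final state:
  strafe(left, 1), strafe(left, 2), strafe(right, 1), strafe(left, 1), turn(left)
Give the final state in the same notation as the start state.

begin: x=1 y=2 heading=south
t=1 strafe(left, 1) ⇒ x=2 y=2 heading=south
t=2 strafe(left, 2) ⇒ x=4 y=2 heading=south
t=3 strafe(right, 1) ⇒ x=3 y=2 heading=south
t=4 strafe(left, 1) ⇒ x=4 y=2 heading=south
t=5 turn(left) ⇒ x=4 y=2 heading=east

x=4 y=2 heading=east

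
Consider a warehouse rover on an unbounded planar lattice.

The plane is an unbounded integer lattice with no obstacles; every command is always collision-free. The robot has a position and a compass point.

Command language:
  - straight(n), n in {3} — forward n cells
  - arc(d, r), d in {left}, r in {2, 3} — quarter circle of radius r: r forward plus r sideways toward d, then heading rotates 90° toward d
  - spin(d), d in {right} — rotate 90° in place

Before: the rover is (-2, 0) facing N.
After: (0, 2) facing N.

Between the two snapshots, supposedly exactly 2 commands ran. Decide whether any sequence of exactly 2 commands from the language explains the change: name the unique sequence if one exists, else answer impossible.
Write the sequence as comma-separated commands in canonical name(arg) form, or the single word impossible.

spin(right), arc(left, 2)

key: order matters: swapping spin(right) and arc(left, 2) lands elsewhere
t0: (-2, 0) facing N
t=1 spin(right) ⇒ (-2, 0) facing E
t=2 arc(left, 2) ⇒ (0, 2) facing N
no other 2-command option fits: unique.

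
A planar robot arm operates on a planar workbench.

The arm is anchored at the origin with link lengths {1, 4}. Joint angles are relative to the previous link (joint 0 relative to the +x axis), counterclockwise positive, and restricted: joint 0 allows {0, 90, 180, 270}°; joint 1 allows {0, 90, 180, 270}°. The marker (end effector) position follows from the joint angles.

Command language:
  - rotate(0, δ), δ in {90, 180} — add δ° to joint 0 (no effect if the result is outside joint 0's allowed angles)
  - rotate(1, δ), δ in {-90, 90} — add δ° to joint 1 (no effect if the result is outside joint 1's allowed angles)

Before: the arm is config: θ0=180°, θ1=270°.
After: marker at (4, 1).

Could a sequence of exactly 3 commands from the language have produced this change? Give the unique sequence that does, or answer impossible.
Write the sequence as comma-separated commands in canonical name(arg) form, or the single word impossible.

rotate(0, 90), rotate(0, 90), rotate(0, 90)

begin: config: θ0=180°, θ1=270°
1. rotate(0, 90) → config: θ0=270°, θ1=270°
2. rotate(0, 90) → config: θ0=0°, θ1=270°
3. rotate(0, 90) → config: θ0=90°, θ1=270°
all 64 alternatives checked — unique.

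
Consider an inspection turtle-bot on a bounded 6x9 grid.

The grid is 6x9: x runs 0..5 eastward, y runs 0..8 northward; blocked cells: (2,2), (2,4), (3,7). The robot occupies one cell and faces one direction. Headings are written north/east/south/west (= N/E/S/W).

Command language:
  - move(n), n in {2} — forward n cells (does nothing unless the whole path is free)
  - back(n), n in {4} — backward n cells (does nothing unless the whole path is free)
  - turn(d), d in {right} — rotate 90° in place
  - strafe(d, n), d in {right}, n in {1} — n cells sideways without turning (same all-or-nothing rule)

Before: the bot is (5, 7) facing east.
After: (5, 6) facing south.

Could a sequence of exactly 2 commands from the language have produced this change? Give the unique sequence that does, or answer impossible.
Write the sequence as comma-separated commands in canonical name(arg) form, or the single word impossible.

key: running turn(right) before strafe(right, 1) would end elsewhere — order is forced
t0: (5, 7) facing east
1. strafe(right, 1) → (5, 6) facing east
2. turn(right) → (5, 6) facing south
no other 2-command option fits: unique.

strafe(right, 1), turn(right)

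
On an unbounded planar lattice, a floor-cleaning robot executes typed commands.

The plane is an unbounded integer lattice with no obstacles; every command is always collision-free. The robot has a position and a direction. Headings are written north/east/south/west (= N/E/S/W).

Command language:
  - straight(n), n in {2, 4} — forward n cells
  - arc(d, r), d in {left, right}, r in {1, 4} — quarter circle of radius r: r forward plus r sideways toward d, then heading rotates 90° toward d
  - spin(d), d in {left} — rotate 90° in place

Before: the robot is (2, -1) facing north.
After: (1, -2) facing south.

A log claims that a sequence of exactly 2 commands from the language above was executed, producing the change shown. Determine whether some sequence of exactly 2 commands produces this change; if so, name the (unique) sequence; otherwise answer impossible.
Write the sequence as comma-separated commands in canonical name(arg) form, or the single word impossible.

key: order matters: swapping spin(left) and arc(left, 1) lands elsewhere
begin: (2, -1) facing north
[1] after spin(left): (2, -1) facing west
[2] after arc(left, 1): (1, -2) facing south
no rival 2-sequence matches.

spin(left), arc(left, 1)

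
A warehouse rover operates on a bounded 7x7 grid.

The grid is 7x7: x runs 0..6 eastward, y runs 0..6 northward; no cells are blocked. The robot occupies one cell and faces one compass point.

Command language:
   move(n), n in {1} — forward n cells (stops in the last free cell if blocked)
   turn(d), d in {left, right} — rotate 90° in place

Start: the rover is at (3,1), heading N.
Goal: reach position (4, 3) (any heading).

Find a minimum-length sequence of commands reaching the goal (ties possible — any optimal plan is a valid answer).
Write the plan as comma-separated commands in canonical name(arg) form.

move(1), move(1), turn(right), move(1)

from: at (3,1), heading N
t=1 move(1) ⇒ at (3,2), heading N
t=2 move(1) ⇒ at (3,3), heading N
t=3 turn(right) ⇒ at (3,3), heading E
t=4 move(1) ⇒ at (4,3), heading E
minimal: 4 command(s), checked below 4.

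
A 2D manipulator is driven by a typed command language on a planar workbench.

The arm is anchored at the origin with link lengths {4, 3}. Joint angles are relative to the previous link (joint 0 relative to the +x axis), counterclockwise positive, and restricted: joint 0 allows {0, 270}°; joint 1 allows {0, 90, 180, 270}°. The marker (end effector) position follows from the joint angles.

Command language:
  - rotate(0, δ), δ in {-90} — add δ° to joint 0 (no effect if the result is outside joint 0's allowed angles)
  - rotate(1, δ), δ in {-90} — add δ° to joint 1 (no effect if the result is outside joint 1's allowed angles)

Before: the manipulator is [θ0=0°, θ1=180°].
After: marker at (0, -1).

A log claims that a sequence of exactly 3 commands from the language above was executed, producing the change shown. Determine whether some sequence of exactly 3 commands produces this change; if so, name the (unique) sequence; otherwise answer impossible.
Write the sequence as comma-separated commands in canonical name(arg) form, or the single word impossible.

rotate(0, -90), rotate(0, -90), rotate(0, -90)

initial: [θ0=0°, θ1=180°]
[1] after rotate(0, -90): [θ0=270°, θ1=180°]
[2] after rotate(0, -90): [θ0=270°, θ1=180°]
[3] after rotate(0, -90): [θ0=270°, θ1=180°]
all 8 alternatives checked — unique.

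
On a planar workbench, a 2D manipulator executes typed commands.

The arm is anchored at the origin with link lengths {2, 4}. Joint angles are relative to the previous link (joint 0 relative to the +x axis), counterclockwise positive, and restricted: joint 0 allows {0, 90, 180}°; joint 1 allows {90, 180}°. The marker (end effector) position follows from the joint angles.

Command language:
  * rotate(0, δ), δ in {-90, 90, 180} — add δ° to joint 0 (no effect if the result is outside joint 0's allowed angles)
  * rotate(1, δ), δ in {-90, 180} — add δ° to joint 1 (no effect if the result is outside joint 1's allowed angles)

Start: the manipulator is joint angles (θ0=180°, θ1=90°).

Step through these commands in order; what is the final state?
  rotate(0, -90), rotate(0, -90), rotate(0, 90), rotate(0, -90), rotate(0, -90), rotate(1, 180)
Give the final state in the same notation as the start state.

t0: joint angles (θ0=180°, θ1=90°)
1. rotate(0, -90) → joint angles (θ0=90°, θ1=90°)
2. rotate(0, -90) → joint angles (θ0=0°, θ1=90°)
3. rotate(0, 90) → joint angles (θ0=90°, θ1=90°)
4. rotate(0, -90) → joint angles (θ0=0°, θ1=90°)
5. rotate(0, -90) → joint angles (θ0=0°, θ1=90°)
6. rotate(1, 180) → joint angles (θ0=0°, θ1=90°)

joint angles (θ0=0°, θ1=90°)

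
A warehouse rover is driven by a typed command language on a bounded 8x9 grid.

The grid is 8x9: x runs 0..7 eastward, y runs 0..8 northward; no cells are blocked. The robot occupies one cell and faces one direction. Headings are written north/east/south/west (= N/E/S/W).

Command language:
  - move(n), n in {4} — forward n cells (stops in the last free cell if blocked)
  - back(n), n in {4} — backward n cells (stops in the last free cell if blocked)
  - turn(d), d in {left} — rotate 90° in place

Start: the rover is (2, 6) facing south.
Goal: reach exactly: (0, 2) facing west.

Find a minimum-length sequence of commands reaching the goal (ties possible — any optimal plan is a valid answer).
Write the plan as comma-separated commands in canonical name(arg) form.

begin: (2, 6) facing south
t=1 move(4) ⇒ (2, 2) facing south
t=2 turn(left) ⇒ (2, 2) facing east
t=3 back(4) ⇒ (0, 2) facing east
t=4 turn(left) ⇒ (0, 2) facing north
t=5 turn(left) ⇒ (0, 2) facing west
nothing shorter than 5 reaches the goal.

move(4), turn(left), back(4), turn(left), turn(left)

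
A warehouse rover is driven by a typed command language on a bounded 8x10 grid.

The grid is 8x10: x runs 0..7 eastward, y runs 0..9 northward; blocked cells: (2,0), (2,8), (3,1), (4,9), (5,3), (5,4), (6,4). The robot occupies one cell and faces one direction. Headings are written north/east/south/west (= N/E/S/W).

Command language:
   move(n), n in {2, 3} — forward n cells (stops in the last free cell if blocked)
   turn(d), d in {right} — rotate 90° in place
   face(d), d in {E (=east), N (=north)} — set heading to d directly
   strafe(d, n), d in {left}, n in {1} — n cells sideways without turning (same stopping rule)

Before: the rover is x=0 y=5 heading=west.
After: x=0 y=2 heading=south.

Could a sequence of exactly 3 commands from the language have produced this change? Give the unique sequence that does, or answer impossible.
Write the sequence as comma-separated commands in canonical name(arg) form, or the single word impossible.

face(E), turn(right), move(3)

key: position moved to (0,2) AND the heading swung to S — translation plus rotation needed
begin: x=0 y=5 heading=west
[1] after face(E): x=0 y=5 heading=east
[2] after turn(right): x=0 y=5 heading=south
[3] after move(3): x=0 y=2 heading=south
uniquely the one of 216 3-step routes that fits.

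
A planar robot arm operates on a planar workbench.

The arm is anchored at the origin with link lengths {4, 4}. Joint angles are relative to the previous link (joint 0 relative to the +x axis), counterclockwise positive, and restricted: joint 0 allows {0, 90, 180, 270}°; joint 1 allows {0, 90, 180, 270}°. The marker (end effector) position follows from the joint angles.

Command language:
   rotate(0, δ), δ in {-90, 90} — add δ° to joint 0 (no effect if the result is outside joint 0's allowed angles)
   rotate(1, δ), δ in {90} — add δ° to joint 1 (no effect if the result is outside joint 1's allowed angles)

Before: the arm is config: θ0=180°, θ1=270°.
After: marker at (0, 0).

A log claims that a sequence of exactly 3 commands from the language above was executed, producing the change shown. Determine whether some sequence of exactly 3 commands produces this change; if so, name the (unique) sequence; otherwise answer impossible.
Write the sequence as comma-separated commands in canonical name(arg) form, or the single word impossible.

begin: config: θ0=180°, θ1=270°
t=1 rotate(1, 90) ⇒ config: θ0=180°, θ1=0°
t=2 rotate(1, 90) ⇒ config: θ0=180°, θ1=90°
t=3 rotate(1, 90) ⇒ config: θ0=180°, θ1=180°
all 27 alternatives checked — unique.

rotate(1, 90), rotate(1, 90), rotate(1, 90)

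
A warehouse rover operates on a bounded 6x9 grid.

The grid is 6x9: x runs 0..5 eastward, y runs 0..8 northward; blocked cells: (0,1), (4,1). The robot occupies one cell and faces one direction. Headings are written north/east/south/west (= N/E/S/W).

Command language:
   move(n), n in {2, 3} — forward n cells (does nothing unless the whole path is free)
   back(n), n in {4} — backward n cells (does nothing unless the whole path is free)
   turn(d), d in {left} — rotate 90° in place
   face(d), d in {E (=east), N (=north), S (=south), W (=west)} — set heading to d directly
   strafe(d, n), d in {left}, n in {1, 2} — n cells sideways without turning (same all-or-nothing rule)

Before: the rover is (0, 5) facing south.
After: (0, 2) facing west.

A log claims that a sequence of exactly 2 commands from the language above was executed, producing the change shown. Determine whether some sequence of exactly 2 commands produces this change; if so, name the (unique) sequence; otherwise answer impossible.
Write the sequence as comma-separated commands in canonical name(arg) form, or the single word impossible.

key: cell and facing (now W) both changed — the 2 commands mix motion and turning
start: (0, 5) facing south
t=1 move(3) ⇒ (0, 2) facing south
t=2 face(W) ⇒ (0, 2) facing west
all 100 alternatives checked — unique.

move(3), face(W)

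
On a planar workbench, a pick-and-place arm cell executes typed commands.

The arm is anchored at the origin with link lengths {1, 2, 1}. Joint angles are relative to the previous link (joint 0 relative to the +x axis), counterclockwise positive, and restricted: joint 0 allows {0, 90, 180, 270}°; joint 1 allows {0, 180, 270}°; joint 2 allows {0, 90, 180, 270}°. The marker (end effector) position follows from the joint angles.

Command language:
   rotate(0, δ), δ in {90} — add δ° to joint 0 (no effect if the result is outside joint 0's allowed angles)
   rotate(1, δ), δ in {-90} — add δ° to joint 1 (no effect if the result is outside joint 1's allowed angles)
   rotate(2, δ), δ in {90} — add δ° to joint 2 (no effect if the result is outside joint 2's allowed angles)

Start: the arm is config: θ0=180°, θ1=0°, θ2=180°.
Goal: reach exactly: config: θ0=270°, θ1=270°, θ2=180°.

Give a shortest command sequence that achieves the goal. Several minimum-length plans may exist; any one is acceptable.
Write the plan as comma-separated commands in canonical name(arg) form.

t0: config: θ0=180°, θ1=0°, θ2=180°
t=1 rotate(0, 90) ⇒ config: θ0=270°, θ1=0°, θ2=180°
t=2 rotate(1, -90) ⇒ config: θ0=270°, θ1=270°, θ2=180°
nothing shorter than 2 reaches the goal.

rotate(0, 90), rotate(1, -90)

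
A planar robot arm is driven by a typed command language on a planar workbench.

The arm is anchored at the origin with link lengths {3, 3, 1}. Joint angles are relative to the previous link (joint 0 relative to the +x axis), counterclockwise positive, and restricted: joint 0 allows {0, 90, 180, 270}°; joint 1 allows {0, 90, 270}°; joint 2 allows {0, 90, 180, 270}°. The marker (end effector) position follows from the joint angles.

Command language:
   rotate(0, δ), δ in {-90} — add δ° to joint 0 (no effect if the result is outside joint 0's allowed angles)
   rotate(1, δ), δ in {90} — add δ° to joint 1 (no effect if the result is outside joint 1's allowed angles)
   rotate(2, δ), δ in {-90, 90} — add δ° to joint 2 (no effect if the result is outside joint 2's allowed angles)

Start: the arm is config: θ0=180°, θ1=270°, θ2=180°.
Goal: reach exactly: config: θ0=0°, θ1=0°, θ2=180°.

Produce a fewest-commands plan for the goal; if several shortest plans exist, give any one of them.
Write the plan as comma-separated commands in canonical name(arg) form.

start: config: θ0=180°, θ1=270°, θ2=180°
step 1 (rotate(0, -90)): config: θ0=90°, θ1=270°, θ2=180°
step 2 (rotate(0, -90)): config: θ0=0°, θ1=270°, θ2=180°
step 3 (rotate(1, 90)): config: θ0=0°, θ1=0°, θ2=180°
nothing shorter than 3 reaches the goal.

rotate(0, -90), rotate(0, -90), rotate(1, 90)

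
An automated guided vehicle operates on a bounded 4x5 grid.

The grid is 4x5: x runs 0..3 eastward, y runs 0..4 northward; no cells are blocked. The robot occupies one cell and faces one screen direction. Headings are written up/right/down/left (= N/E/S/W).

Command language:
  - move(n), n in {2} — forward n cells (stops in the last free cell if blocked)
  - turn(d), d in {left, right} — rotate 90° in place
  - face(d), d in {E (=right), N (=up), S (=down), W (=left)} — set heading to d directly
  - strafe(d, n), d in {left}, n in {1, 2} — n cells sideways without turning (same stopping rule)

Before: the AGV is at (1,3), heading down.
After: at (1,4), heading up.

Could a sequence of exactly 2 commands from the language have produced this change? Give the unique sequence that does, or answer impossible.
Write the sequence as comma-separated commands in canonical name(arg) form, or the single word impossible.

key: order matters: swapping face(N) and move(2) lands elsewhere
start: at (1,3), heading down
step 1 (face(N)): at (1,3), heading up
step 2 (move(2)): at (1,4), heading up
no rival 2-sequence matches.

face(N), move(2)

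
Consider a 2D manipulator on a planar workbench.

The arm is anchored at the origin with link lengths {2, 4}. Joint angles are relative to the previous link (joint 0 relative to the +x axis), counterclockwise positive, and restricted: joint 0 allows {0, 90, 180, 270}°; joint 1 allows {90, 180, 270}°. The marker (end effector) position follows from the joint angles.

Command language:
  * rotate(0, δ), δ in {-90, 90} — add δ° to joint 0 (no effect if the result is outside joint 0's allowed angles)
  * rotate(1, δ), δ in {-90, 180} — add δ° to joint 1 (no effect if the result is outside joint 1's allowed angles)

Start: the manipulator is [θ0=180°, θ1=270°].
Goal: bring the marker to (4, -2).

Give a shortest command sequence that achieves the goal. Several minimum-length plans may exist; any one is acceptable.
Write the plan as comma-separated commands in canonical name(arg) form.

rotate(0, 90), rotate(1, 180)

from: [θ0=180°, θ1=270°]
1. rotate(0, 90) → [θ0=270°, θ1=270°]
2. rotate(1, 180) → [θ0=270°, θ1=90°]
minimal: 2 command(s), checked below 2.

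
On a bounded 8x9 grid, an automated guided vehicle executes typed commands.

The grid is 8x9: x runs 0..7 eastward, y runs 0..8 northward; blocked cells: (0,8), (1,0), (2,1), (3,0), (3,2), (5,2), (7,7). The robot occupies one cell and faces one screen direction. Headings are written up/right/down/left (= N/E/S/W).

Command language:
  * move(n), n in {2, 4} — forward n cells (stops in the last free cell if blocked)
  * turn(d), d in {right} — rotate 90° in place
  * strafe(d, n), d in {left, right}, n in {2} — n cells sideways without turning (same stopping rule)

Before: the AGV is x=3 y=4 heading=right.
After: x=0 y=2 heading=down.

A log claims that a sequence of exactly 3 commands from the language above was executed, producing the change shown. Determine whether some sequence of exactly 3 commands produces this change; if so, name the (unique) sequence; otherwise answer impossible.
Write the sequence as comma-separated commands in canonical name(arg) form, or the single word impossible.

no 3-step route produces this change.

impossible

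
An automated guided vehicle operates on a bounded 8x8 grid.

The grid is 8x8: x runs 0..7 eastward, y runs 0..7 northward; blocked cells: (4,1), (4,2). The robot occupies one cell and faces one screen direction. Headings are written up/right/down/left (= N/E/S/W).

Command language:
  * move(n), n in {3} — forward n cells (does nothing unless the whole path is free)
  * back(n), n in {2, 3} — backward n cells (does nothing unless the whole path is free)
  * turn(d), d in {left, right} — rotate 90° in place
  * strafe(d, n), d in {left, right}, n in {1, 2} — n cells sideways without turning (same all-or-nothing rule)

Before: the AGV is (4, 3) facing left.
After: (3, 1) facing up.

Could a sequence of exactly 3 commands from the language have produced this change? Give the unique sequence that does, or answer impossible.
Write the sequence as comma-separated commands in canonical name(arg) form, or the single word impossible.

key: running back(2) before turn(right) would end elsewhere — order is forced
initial: (4, 3) facing left
[1] after turn(right): (4, 3) facing up
[2] after strafe(left, 1): (3, 3) facing up
[3] after back(2): (3, 1) facing up
no other 3-command option fits: unique.

turn(right), strafe(left, 1), back(2)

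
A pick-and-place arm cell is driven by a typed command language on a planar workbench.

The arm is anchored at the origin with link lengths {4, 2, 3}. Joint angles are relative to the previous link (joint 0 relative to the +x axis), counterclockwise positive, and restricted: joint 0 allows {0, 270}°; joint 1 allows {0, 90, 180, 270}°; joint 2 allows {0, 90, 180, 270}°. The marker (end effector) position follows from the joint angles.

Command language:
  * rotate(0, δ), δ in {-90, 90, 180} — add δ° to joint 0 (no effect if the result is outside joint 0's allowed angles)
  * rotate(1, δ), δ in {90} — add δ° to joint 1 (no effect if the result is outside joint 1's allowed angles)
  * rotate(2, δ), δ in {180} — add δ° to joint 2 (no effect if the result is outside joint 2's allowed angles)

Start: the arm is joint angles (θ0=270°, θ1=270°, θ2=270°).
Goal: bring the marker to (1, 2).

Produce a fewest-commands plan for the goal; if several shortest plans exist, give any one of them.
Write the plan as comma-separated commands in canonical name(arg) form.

rotate(2, 180), rotate(1, 90), rotate(1, 90), rotate(0, 90)

t0: joint angles (θ0=270°, θ1=270°, θ2=270°)
step 1 (rotate(2, 180)): joint angles (θ0=270°, θ1=270°, θ2=90°)
step 2 (rotate(1, 90)): joint angles (θ0=270°, θ1=0°, θ2=90°)
step 3 (rotate(1, 90)): joint angles (θ0=270°, θ1=90°, θ2=90°)
step 4 (rotate(0, 90)): joint angles (θ0=0°, θ1=90°, θ2=90°)
nothing shorter than 4 reaches the goal.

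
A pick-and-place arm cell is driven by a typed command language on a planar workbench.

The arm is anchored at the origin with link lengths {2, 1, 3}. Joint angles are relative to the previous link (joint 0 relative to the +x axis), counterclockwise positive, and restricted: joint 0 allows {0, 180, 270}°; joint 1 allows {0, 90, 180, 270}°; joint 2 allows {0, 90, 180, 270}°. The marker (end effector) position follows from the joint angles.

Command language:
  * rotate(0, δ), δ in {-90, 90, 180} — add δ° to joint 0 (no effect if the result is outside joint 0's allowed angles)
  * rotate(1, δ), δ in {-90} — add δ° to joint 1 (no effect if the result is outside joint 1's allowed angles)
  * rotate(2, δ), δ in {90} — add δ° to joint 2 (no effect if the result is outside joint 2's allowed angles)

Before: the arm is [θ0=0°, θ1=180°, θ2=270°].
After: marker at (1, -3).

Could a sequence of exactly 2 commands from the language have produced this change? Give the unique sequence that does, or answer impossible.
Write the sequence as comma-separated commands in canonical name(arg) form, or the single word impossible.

rotate(2, 90), rotate(2, 90)

initial: [θ0=0°, θ1=180°, θ2=270°]
[1] after rotate(2, 90): [θ0=0°, θ1=180°, θ2=0°]
[2] after rotate(2, 90): [θ0=0°, θ1=180°, θ2=90°]
uniquely the one of 25 2-step routes that fits.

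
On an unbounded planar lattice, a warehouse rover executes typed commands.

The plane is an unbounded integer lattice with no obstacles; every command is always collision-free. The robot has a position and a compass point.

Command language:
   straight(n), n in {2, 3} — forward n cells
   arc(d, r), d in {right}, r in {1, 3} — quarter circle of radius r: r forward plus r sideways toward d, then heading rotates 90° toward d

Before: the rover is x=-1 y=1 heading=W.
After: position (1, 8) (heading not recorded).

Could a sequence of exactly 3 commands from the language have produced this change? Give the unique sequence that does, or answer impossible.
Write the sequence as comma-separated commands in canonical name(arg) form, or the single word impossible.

arc(right, 1), straight(3), arc(right, 3)

key: order matters: swapping arc(right, 1) and arc(right, 3) lands elsewhere
initial: x=-1 y=1 heading=W
t=1 arc(right, 1) ⇒ x=-2 y=2 heading=N
t=2 straight(3) ⇒ x=-2 y=5 heading=N
t=3 arc(right, 3) ⇒ x=1 y=8 heading=E
all 64 alternatives checked — unique.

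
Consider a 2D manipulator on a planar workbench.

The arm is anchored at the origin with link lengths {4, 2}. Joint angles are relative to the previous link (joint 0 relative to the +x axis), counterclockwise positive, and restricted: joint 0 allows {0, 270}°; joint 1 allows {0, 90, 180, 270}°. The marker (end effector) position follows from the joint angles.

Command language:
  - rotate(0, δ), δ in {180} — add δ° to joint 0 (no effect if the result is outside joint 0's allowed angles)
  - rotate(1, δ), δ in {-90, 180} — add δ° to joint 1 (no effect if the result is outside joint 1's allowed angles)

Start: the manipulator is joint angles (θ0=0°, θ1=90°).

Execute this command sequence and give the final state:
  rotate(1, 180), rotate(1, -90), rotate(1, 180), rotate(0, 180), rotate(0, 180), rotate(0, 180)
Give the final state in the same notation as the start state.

joint angles (θ0=0°, θ1=0°)

start: joint angles (θ0=0°, θ1=90°)
t=1 rotate(1, 180) ⇒ joint angles (θ0=0°, θ1=270°)
t=2 rotate(1, -90) ⇒ joint angles (θ0=0°, θ1=180°)
t=3 rotate(1, 180) ⇒ joint angles (θ0=0°, θ1=0°)
t=4 rotate(0, 180) ⇒ joint angles (θ0=0°, θ1=0°)
t=5 rotate(0, 180) ⇒ joint angles (θ0=0°, θ1=0°)
t=6 rotate(0, 180) ⇒ joint angles (θ0=0°, θ1=0°)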